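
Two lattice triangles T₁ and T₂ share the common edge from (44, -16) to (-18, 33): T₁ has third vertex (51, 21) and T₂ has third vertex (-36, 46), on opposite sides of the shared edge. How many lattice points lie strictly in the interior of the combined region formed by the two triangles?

1354

The union is the simple quadrilateral with vertices (44, -16), (51, 21), (-18, 33), (-36, 46) in order.
The shoelace formula gives twice the area as |[44·21 − 51·(-16)] + [51·33 − (-18)·21] + [(-18)·46 − (-36)·33] + [(-36)·(-16) − 44·46]| = 2713, so the area is 1356.5.
Summing gcd(|Δx|,|Δy|) over the edges gives the boundary count: gcd(7,37) + gcd(69,12) + gcd(18,13) + gcd(80,62) = 1+3+1+2 = 7.
By Pick's theorem I = A − B/2 + 1 = 1356.5 − 7/2 + 1 = 1354.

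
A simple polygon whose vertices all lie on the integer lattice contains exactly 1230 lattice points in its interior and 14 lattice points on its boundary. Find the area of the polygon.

1236

Pick's theorem states A = I + B/2 − 1, so A = 1230 + 14/2 − 1 = 1236.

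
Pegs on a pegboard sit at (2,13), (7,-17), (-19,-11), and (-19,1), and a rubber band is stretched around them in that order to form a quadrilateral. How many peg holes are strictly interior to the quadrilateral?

491

By the shoelace formula, twice the signed area is |[2·(-17) − 7·13] + [7·(-11) − (-19)·(-17)] + [(-19)·1 − (-19)·(-11)] + [(-19)·13 − 2·1]| = 1002, so the area is 501.
Summing gcd(|Δx|,|Δy|) over the edges gives the boundary count: gcd(5,30) + gcd(26,6) + gcd(0,12) + gcd(21,12) = 5+2+12+3 = 22.
By Pick's theorem A = I + B/2 − 1, so I = 501 − 22/2 + 1 = 491.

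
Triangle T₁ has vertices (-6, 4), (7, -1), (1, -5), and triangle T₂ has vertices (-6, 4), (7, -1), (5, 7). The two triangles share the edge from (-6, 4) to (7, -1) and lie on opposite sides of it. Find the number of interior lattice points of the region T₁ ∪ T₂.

86

The union is the simple quadrilateral with vertices (-6, 4), (1, -5), (7, -1), (5, 7) in order.
The shoelace formula gives twice the area as |[(-6)·(-5) − 1·4] + [1·(-1) − 7·(-5)] + [7·7 − 5·(-1)] + [5·4 − (-6)·7]| = 176, so the area is 88.
Along each edge there are gcd(|Δx|,|Δy|)+1 lattice points, so counting each shared vertex once the boundary has gcd(7,9) + gcd(6,4) + gcd(2,8) + gcd(11,3) = 1+2+2+1 = 6.
By Pick's theorem I = A − B/2 + 1 = 88 − 6/2 + 1 = 86.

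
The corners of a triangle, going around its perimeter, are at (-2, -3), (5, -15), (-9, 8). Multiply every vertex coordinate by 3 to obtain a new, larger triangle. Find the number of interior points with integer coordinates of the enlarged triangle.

28

The shoelace formula gives twice the area as |((-2)·(-15) − 5·(-3)) + (5·8 − (-9)·(-15)) + ((-9)·(-3) − (-2)·8)| = 7, so the area is 3.5.
Along each edge there are gcd(|Δx|,|Δy|)+1 lattice points, so counting each shared vertex once the boundary has gcd(7,12) + gcd(14,23) + gcd(7,11) = 1+1+1 = 3.
Scaling by 3 multiplies the area by 3² = 9 (so the new area is 63/2) and multiplies the boundary lattice-point count by 3, giving 9.
By Pick's theorem, the interior count of the dilated polygon is 63/2 − 9/2 + 1 = 28.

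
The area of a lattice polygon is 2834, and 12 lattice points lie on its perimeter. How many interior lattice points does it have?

2829

Pick's theorem A = I + B/2 − 1 rearranges to I = A − B/2 + 1 = 2834 − 12/2 + 1 = 2829.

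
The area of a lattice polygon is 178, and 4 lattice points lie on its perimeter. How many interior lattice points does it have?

177

Pick's theorem A = I + B/2 − 1 rearranges to I = A − B/2 + 1 = 178 − 4/2 + 1 = 177.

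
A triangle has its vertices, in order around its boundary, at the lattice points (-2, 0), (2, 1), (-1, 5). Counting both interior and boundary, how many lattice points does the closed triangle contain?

By the shoelace formula, twice the signed area is |[(-2)·1 − 2·0] + [2·5 − (-1)·1] + [(-1)·0 − (-2)·5]| = 19, so the area is 19/2.
The number of boundary lattice points is Σ gcd(|Δx|,|Δy|) = gcd(4,1) + gcd(3,4) + gcd(1,5) = 1+1+1 = 3.
Pick's theorem gives I = A − B/2 + 1 = 19/2 − 3/2 + 1 = 9, so the closed region contains I + B = 9 + 3 = 12 lattice points.

12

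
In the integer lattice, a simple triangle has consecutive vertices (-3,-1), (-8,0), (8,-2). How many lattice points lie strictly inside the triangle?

By the shoelace formula, twice the signed area is |[(-3)·0 − (-8)·(-1)] + [(-8)·(-2) − 8·0] + [8·(-1) − (-3)·(-2)]| = 6, so the area is 3.
The number of boundary lattice points is Σ gcd(|Δx|,|Δy|) = gcd(5,1) + gcd(16,2) + gcd(11,1) = 1+2+1 = 4.
Pick's theorem gives I = A − B/2 + 1 = 3 − 4/2 + 1 = 2.

2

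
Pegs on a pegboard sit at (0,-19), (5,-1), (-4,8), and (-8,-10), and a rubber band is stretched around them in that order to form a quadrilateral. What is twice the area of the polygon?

The shoelace formula gives twice the area as |(0·(-1) − 5·(-19)) + (5·8 − (-4)·(-1)) + ((-4)·(-10) − (-8)·8) + ((-8)·(-19) − 0·(-10))| = 387, so the area is 387/2.

387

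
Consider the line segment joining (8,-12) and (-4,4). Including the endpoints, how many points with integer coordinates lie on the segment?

The number of lattice points on a segment between lattice points is gcd(|Δx|,|Δy|) + 1 = gcd(12,16) + 1 = 4 + 1 = 5.

5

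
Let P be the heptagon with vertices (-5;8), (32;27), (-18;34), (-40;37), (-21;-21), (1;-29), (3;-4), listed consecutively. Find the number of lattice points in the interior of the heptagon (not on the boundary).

2101

Using the shoelace formula, 2A = |((-5)·27 − 32·8) + (32·34 − (-18)·27) + ((-18)·37 − (-40)·34) + ((-40)·(-21) − (-21)·37) + ((-21)·(-29) − 1·(-21)) + (1·(-4) − 3·(-29)) + (3·8 − (-5)·(-4))| = 4211, so the area is 2105.5.
Summing gcd(|Δx|,|Δy|) over the edges gives the boundary count: gcd(37,19) + gcd(50,7) + gcd(22,3) + gcd(19,58) + gcd(22,8) + gcd(2,25) + gcd(8,12) = 1+1+1+1+2+1+4 = 11.
Pick's theorem gives I = A − B/2 + 1 = 2105.5 − 11/2 + 1 = 2101.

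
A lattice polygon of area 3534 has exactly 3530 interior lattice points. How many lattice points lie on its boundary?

Pick's theorem gives A = I + B/2 − 1, so B = 2(A − I + 1) = 2(3534 − 3530 + 1) = 10.

10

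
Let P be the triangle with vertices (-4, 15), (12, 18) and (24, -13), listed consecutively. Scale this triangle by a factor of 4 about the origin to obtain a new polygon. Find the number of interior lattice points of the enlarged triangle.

The shoelace formula gives twice the area as |((-4)·18 − 12·15) + (12·(-13) − 24·18) + (24·15 − (-4)·(-13))| = 532, so the area is 266.
Summing gcd(|Δx|,|Δy|) over the edges gives the boundary count: gcd(16,3) + gcd(12,31) + gcd(28,28) = 1+1+28 = 30.
Scaling by 4 multiplies the area by 4² = 16 (so the new area is 4256) and multiplies the boundary lattice-point count by 4, giving 120.
By Pick's theorem, the interior count of the dilated polygon is 4256 − 120/2 + 1 = 4197.

4197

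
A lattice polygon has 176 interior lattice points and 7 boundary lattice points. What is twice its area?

By Pick's theorem, A = I + B/2 − 1 = 176 + 7/2 − 1 = 357/2.
Hence 2A = 357.

357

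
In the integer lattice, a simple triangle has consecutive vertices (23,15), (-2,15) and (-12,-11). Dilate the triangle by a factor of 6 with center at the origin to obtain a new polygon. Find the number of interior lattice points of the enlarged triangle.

The shoelace formula gives twice the area as |(23·15 − (-2)·15) + ((-2)·(-11) − (-12)·15) + ((-12)·15 − 23·(-11))| = 650, so the area is 325.
Along each edge there are gcd(|Δx|,|Δy|)+1 lattice points, so counting each shared vertex once the boundary has gcd(25,0) + gcd(10,26) + gcd(35,26) = 25+2+1 = 28.
Scaling by 6 multiplies the area by 6² = 36 (so the new area is 11700) and multiplies the boundary lattice-point count by 6, giving 168.
By Pick's theorem, the interior count of the dilated polygon is 11700 − 168/2 + 1 = 11617.

11617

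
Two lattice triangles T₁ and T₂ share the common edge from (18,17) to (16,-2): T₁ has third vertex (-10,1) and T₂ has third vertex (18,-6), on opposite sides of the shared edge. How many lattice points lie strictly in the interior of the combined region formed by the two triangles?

The union is the simple quadrilateral with vertices (18,17), (-10,1), (16,-2), (18,-6) in order.
The shoelace formula gives twice the area as |(18·1 − (-10)·17) + ((-10)·(-2) − 16·1) + (16·(-6) − 18·(-2)) + (18·17 − 18·(-6))| = 546, so the area is 273.
Along each edge there are gcd(|Δx|,|Δy|)+1 lattice points, so counting each shared vertex once the boundary has gcd(28,16) + gcd(26,3) + gcd(2,4) + gcd(0,23) = 4+1+2+23 = 30.
By Pick's theorem I = A − B/2 + 1 = 273 − 30/2 + 1 = 259.

259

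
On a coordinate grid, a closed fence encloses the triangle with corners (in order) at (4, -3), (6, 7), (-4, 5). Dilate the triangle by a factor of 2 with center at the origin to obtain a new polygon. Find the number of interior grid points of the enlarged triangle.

181

Using the shoelace formula, 2A = |[4·7 − 6·(-3)] + [6·5 − (-4)·7] + [(-4)·(-3) − 4·5]| = 96, so the area is 48.
Summing gcd(|Δx|,|Δy|) over the edges gives the boundary count: gcd(2,10) + gcd(10,2) + gcd(8,8) = 2+2+8 = 12.
Scaling by 2 multiplies the area by 2² = 4 (so the new area is 192) and multiplies the boundary lattice-point count by 2, giving 24.
By Pick's theorem, the interior count of the dilated polygon is 192 − 24/2 + 1 = 181.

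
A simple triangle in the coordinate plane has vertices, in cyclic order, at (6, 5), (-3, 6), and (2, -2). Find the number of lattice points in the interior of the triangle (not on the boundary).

33

By the shoelace formula, twice the signed area is |(6·6 − (-3)·5) + ((-3)·(-2) − 2·6) + (2·5 − 6·(-2))| = 67, so the area is 67/2.
Summing gcd(|Δx|,|Δy|) over the edges gives the boundary count: gcd(9,1) + gcd(5,8) + gcd(4,7) = 1+1+1 = 3.
Pick's theorem gives I = A − B/2 + 1 = 67/2 − 3/2 + 1 = 33.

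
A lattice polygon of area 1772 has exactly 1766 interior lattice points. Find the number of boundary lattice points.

Pick's theorem gives A = I + B/2 − 1, so B = 2(A − I + 1) = 2(1772 − 1766 + 1) = 14.

14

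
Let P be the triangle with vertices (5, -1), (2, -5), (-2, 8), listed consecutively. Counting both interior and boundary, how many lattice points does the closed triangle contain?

30

By the shoelace formula, twice the signed area is |[5·(-5) − 2·(-1)] + [2·8 − (-2)·(-5)] + [(-2)·(-1) − 5·8]| = 55, so the area is 55/2.
Along each edge there are gcd(|Δx|,|Δy|)+1 lattice points, so counting each shared vertex once the boundary has gcd(3,4) + gcd(4,13) + gcd(7,9) = 1+1+1 = 3.
Pick's theorem gives I = A − B/2 + 1 = 55/2 − 3/2 + 1 = 27, so the closed region contains I + B = 27 + 3 = 30 lattice points.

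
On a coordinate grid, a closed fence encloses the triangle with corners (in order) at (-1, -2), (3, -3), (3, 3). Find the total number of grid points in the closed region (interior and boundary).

Using the shoelace formula, 2A = |[(-1)·(-3) − 3·(-2)] + [3·3 − 3·(-3)] + [3·(-2) − (-1)·3]| = 24, so the area is 12.
The number of boundary lattice points is Σ gcd(|Δx|,|Δy|) = gcd(4,1) + gcd(0,6) + gcd(4,5) = 1+6+1 = 8.
Pick's theorem gives I = A − B/2 + 1 = 12 − 8/2 + 1 = 9, so the closed region contains I + B = 9 + 8 = 17 lattice points.

17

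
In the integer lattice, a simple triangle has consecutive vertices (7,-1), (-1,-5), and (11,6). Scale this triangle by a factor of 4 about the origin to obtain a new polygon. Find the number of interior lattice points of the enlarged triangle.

309

The shoelace formula gives twice the area as |[7·(-5) − (-1)·(-1)] + [(-1)·6 − 11·(-5)] + [11·(-1) − 7·6]| = 40, so the area is 20.
The number of boundary lattice points is Σ gcd(|Δx|,|Δy|) = gcd(8,4) + gcd(12,11) + gcd(4,7) = 4+1+1 = 6.
Scaling by 4 multiplies the area by 4² = 16 (so the new area is 320) and multiplies the boundary lattice-point count by 4, giving 24.
By Pick's theorem, the interior count of the dilated polygon is 320 − 24/2 + 1 = 309.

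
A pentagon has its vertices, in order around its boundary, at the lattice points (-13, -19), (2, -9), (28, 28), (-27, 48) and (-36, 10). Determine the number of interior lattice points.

By the shoelace formula, twice the signed area is |((-13)·(-9) − 2·(-19)) + (2·28 − 28·(-9)) + (28·48 − (-27)·28) + ((-27)·10 − (-36)·48) + ((-36)·(-19) − (-13)·10)| = 4835, so the area is 4835/2.
The number of boundary lattice points is Σ gcd(|Δx|,|Δy|) = gcd(15,10) + gcd(26,37) + gcd(55,20) + gcd(9,38) + gcd(23,29) = 5+1+5+1+1 = 13.
By Pick's theorem A = I + B/2 − 1, so I = 4835/2 − 13/2 + 1 = 2412.

2412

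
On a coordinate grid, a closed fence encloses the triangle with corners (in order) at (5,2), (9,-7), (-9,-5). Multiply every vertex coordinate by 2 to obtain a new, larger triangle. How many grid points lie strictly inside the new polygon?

The shoelace formula gives twice the area as |(5·(-7) − 9·2) + (9·(-5) − (-9)·(-7)) + ((-9)·2 − 5·(-5))| = 154, so the area is 77.
Along each edge there are gcd(|Δx|,|Δy|)+1 lattice points, so counting each shared vertex once the boundary has gcd(4,9) + gcd(18,2) + gcd(14,7) = 1+2+7 = 10.
Scaling by 2 multiplies the area by 2² = 4 (so the new area is 308) and multiplies the boundary lattice-point count by 2, giving 20.
By Pick's theorem, the interior count of the dilated polygon is 308 − 20/2 + 1 = 299.

299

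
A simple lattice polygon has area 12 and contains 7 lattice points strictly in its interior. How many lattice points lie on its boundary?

12

Pick's theorem gives A = I + B/2 − 1, so B = 2(A − I + 1) = 2(12 − 7 + 1) = 12.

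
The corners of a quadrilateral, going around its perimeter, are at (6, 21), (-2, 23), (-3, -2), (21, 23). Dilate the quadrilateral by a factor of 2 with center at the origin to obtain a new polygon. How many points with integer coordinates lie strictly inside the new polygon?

1054

Using the shoelace formula, 2A = |(6·23 − (-2)·21) + ((-2)·(-2) − (-3)·23) + ((-3)·23 − 21·(-2)) + (21·21 − 6·23)| = 529, so the area is 264.5.
Along each edge there are gcd(|Δx|,|Δy|)+1 lattice points, so counting each shared vertex once the boundary has gcd(8,2) + gcd(1,25) + gcd(24,25) + gcd(15,2) = 2+1+1+1 = 5.
Scaling by 2 multiplies the area by 2² = 4 (so the new area is 1058) and multiplies the boundary lattice-point count by 2, giving 10.
By Pick's theorem, the interior count of the dilated polygon is 1058 − 10/2 + 1 = 1054.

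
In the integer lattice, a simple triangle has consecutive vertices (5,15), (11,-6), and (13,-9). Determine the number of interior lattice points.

7

The shoelace formula gives twice the area as |(5·(-6) − 11·15) + (11·(-9) − 13·(-6)) + (13·15 − 5·(-9))| = 24, so the area is 12.
Summing gcd(|Δx|,|Δy|) over the edges gives the boundary count: gcd(6,21) + gcd(2,3) + gcd(8,24) = 3+1+8 = 12.
By Pick's theorem A = I + B/2 − 1, so I = 12 − 12/2 + 1 = 7.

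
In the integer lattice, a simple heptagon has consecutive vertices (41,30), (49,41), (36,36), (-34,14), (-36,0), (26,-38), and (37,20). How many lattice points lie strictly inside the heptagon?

By the shoelace formula, twice the signed area is |(41·41 − 49·30) + (49·36 − 36·41) + (36·14 − (-34)·36) + ((-34)·0 − (-36)·14) + ((-36)·(-38) − 26·0) + (26·20 − 37·(-38)) + (37·30 − 41·20)| = 6315, so the area is 6315/2.
The number of boundary lattice points is Σ gcd(|Δx|,|Δy|) = gcd(8,11) + gcd(13,5) + gcd(70,22) + gcd(2,14) + gcd(62,38) + gcd(11,58) + gcd(4,10) = 1+1+2+2+2+1+2 = 11.
Pick's theorem gives I = A − B/2 + 1 = 6315/2 − 11/2 + 1 = 3153.

3153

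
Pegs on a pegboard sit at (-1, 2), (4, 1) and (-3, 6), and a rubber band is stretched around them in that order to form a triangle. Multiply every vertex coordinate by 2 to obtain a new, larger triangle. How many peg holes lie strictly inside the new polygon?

33

The shoelace formula gives twice the area as |[(-1)·1 − 4·2] + [4·6 − (-3)·1] + [(-3)·2 − (-1)·6]| = 18, so the area is 9.
Summing gcd(|Δx|,|Δy|) over the edges gives the boundary count: gcd(5,1) + gcd(7,5) + gcd(2,4) = 1+1+2 = 4.
Scaling by 2 multiplies the area by 2² = 4 (so the new area is 36) and multiplies the boundary lattice-point count by 2, giving 8.
By Pick's theorem, the interior count of the dilated polygon is 36 − 8/2 + 1 = 33.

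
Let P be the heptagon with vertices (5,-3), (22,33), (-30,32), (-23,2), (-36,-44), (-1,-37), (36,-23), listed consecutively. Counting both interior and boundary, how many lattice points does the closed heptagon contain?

3175

By the shoelace formula, twice the signed area is |(5·33 − 22·(-3)) + (22·32 − (-30)·33) + ((-30)·2 − (-23)·32) + ((-23)·(-44) − (-36)·2) + ((-36)·(-37) − (-1)·(-44)) + ((-1)·(-23) − 36·(-37)) + (36·(-3) − 5·(-23))| = 6335, so the area is 3167.5.
Summing gcd(|Δx|,|Δy|) over the edges gives the boundary count: gcd(17,36) + gcd(52,1) + gcd(7,30) + gcd(13,46) + gcd(35,7) + gcd(37,14) + gcd(31,20) = 1+1+1+1+7+1+1 = 13.
Pick's theorem gives I = A − B/2 + 1 = 3167.5 − 13/2 + 1 = 3162, so the closed region contains I + B = 3162 + 13 = 3175 lattice points.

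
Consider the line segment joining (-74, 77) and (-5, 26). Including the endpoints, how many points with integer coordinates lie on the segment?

4

The number of lattice points on a segment between lattice points is gcd(|Δx|,|Δy|) + 1 = gcd(69,51) + 1 = 3 + 1 = 4.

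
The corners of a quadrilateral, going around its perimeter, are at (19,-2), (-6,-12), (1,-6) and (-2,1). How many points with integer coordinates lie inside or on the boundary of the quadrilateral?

Using the shoelace formula, 2A = |[19·(-12) − (-6)·(-2)] + [(-6)·(-6) − 1·(-12)] + [1·1 − (-2)·(-6)] + [(-2)·(-2) − 19·1]| = 218, so the area is 109.
The number of boundary lattice points is Σ gcd(|Δx|,|Δy|) = gcd(25,10) + gcd(7,6) + gcd(3,7) + gcd(21,3) = 5+1+1+3 = 10.
Pick's theorem gives I = A − B/2 + 1 = 109 − 10/2 + 1 = 105, so the closed region contains I + B = 105 + 10 = 115 lattice points.

115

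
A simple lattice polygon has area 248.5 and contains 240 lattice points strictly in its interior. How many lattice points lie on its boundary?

Pick's theorem gives A = I + B/2 − 1, so B = 2(A − I + 1) = 2(248.5 − 240 + 1) = 19.

19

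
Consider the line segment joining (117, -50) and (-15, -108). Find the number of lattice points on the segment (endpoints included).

3

The number of lattice points on a segment between lattice points is gcd(|Δx|,|Δy|) + 1 = gcd(132,58) + 1 = 2 + 1 = 3.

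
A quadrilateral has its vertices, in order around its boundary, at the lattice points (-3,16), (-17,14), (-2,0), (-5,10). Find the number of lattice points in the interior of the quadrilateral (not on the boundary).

92

Using the shoelace formula, 2A = |[(-3)·14 − (-17)·16] + [(-17)·0 − (-2)·14] + [(-2)·10 − (-5)·0] + [(-5)·16 − (-3)·10]| = 188, so the area is 94.
Summing gcd(|Δx|,|Δy|) over the edges gives the boundary count: gcd(14,2) + gcd(15,14) + gcd(3,10) + gcd(2,6) = 2+1+1+2 = 6.
Pick's theorem gives I = A − B/2 + 1 = 94 − 6/2 + 1 = 92.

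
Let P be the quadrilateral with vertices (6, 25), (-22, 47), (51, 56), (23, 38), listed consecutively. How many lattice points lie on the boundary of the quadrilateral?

Summing gcd(|Δx|,|Δy|) over the edges gives the boundary count: gcd(28,22) + gcd(73,9) + gcd(28,18) + gcd(17,13) = 2+1+2+1 = 6.

6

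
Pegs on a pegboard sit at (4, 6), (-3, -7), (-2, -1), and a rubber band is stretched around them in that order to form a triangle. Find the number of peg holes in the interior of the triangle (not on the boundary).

14

The shoelace formula gives twice the area as |(4·(-7) − (-3)·6) + ((-3)·(-1) − (-2)·(-7)) + ((-2)·6 − 4·(-1))| = 29, so the area is 29/2.
Summing gcd(|Δx|,|Δy|) over the edges gives the boundary count: gcd(7,13) + gcd(1,6) + gcd(6,7) = 1+1+1 = 3.
Pick's theorem gives I = A − B/2 + 1 = 29/2 − 3/2 + 1 = 14.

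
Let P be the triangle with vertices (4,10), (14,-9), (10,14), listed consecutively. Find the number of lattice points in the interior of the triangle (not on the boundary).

76

The shoelace formula gives twice the area as |(4·(-9) − 14·10) + (14·14 − 10·(-9)) + (10·10 − 4·14)| = 154, so the area is 77.
Summing gcd(|Δx|,|Δy|) over the edges gives the boundary count: gcd(10,19) + gcd(4,23) + gcd(6,4) = 1+1+2 = 4.
Pick's theorem gives I = A − B/2 + 1 = 77 − 4/2 + 1 = 76.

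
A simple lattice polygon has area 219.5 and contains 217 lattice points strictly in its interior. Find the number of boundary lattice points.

Pick's theorem gives A = I + B/2 − 1, so B = 2(A − I + 1) = 2(219.5 − 217 + 1) = 7.

7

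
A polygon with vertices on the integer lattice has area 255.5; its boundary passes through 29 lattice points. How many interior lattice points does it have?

242

Pick's theorem A = I + B/2 − 1 rearranges to I = A − B/2 + 1 = 255.5 − 29/2 + 1 = 242.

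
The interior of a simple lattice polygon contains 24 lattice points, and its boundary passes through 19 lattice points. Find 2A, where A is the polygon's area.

Pick's theorem states A = I + B/2 − 1, so A = 24 + 19/2 − 1 = 65/2.
Hence 2A = 65.

65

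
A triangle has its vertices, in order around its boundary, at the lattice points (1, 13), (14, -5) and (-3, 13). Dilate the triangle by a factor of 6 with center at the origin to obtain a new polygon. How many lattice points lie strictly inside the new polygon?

1279

The shoelace formula gives twice the area as |(1·(-5) − 14·13) + (14·13 − (-3)·(-5)) + ((-3)·13 − 1·13)| = 72, so the area is 36.
Summing gcd(|Δx|,|Δy|) over the edges gives the boundary count: gcd(13,18) + gcd(17,18) + gcd(4,0) = 1+1+4 = 6.
Scaling by 6 multiplies the area by 6² = 36 (so the new area is 1296) and multiplies the boundary lattice-point count by 6, giving 36.
By Pick's theorem, the interior count of the dilated polygon is 1296 − 36/2 + 1 = 1279.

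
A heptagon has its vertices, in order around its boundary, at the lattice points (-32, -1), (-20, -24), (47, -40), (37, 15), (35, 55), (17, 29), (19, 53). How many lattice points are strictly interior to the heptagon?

The shoelace formula gives twice the area as |[(-32)·(-24) − (-20)·(-1)] + [(-20)·(-40) − 47·(-24)] + [47·15 − 37·(-40)] + [37·55 − 35·15] + [35·29 − 17·55] + [17·53 − 19·29] + [19·(-1) − (-32)·53]| = 8478, so the area is 4239.
The number of boundary lattice points is Σ gcd(|Δx|,|Δy|) = gcd(12,23) + gcd(67,16) + gcd(10,55) + gcd(2,40) + gcd(18,26) + gcd(2,24) + gcd(51,54) = 1+1+5+2+2+2+3 = 16.
Pick's theorem gives I = A − B/2 + 1 = 4239 − 16/2 + 1 = 4232.

4232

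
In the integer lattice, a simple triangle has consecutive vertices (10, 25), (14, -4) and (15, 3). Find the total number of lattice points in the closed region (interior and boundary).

By the shoelace formula, twice the signed area is |(10·(-4) − 14·25) + (14·3 − 15·(-4)) + (15·25 − 10·3)| = 57, so the area is 57/2.
Along each edge there are gcd(|Δx|,|Δy|)+1 lattice points, so counting each shared vertex once the boundary has gcd(4,29) + gcd(1,7) + gcd(5,22) = 1+1+1 = 3.
Pick's theorem gives I = A − B/2 + 1 = 57/2 − 3/2 + 1 = 28, so the closed region contains I + B = 28 + 3 = 31 lattice points.

31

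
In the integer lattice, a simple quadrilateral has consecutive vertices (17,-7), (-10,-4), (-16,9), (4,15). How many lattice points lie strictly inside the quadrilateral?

423

Using the shoelace formula, 2A = |(17·(-4) − (-10)·(-7)) + ((-10)·9 − (-16)·(-4)) + ((-16)·15 − 4·9) + (4·(-7) − 17·15)| = 851, so the area is 851/2.
The number of boundary lattice points is Σ gcd(|Δx|,|Δy|) = gcd(27,3) + gcd(6,13) + gcd(20,6) + gcd(13,22) = 3+1+2+1 = 7.
Pick's theorem gives I = A − B/2 + 1 = 851/2 − 7/2 + 1 = 423.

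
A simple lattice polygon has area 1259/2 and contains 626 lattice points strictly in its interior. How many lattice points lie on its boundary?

9

Pick's theorem gives A = I + B/2 − 1, so B = 2(A − I + 1) = 2(1259/2 − 626 + 1) = 9.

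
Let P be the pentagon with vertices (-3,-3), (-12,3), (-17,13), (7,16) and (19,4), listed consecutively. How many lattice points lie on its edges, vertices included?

24

Along each edge there are gcd(|Δx|,|Δy|)+1 lattice points, so counting each shared vertex once the boundary has gcd(9,6) + gcd(5,10) + gcd(24,3) + gcd(12,12) + gcd(22,7) = 3+5+3+12+1 = 24.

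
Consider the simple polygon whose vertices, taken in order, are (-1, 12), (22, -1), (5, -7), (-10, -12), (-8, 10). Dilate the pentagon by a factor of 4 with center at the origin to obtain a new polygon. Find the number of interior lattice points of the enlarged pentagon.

Using the shoelace formula, 2A = |((-1)·(-1) − 22·12) + (22·(-7) − 5·(-1)) + (5·(-12) − (-10)·(-7)) + ((-10)·10 − (-8)·(-12)) + ((-8)·12 − (-1)·10)| = 824, so the area is 412.
Along each edge there are gcd(|Δx|,|Δy|)+1 lattice points, so counting each shared vertex once the boundary has gcd(23,13) + gcd(17,6) + gcd(15,5) + gcd(2,22) + gcd(7,2) = 1+1+5+2+1 = 10.
Scaling by 4 multiplies the area by 4² = 16 (so the new area is 6592) and multiplies the boundary lattice-point count by 4, giving 40.
By Pick's theorem, the interior count of the dilated polygon is 6592 − 40/2 + 1 = 6573.

6573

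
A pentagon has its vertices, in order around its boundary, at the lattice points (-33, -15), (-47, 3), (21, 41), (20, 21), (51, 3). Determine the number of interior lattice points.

2420

Using the shoelace formula, 2A = |((-33)·3 − (-47)·(-15)) + ((-47)·41 − 21·3) + (21·21 − 20·41) + (20·3 − 51·21) + (51·(-15) − (-33)·3)| = 4850, so the area is 2425.
Summing gcd(|Δx|,|Δy|) over the edges gives the boundary count: gcd(14,18) + gcd(68,38) + gcd(1,20) + gcd(31,18) + gcd(84,18) = 2+2+1+1+6 = 12.
Pick's theorem gives I = A − B/2 + 1 = 2425 − 12/2 + 1 = 2420.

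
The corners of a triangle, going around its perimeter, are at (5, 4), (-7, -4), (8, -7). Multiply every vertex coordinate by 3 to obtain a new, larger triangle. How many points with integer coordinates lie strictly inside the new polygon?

By the shoelace formula, twice the signed area is |(5·(-4) − (-7)·4) + ((-7)·(-7) − 8·(-4)) + (8·4 − 5·(-7))| = 156, so the area is 78.
Summing gcd(|Δx|,|Δy|) over the edges gives the boundary count: gcd(12,8) + gcd(15,3) + gcd(3,11) = 4+3+1 = 8.
Scaling by 3 multiplies the area by 3² = 9 (so the new area is 702) and multiplies the boundary lattice-point count by 3, giving 24.
By Pick's theorem, the interior count of the dilated polygon is 702 − 24/2 + 1 = 691.

691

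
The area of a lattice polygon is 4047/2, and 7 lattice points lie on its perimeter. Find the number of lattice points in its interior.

2021

Pick's theorem A = I + B/2 − 1 rearranges to I = A − B/2 + 1 = 4047/2 − 7/2 + 1 = 2021.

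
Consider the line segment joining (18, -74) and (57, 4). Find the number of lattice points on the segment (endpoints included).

The number of lattice points on a segment between lattice points is gcd(|Δx|,|Δy|) + 1 = gcd(39,78) + 1 = 39 + 1 = 40.

40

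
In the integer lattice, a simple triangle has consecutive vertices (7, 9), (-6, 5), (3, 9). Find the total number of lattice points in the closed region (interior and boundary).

12

Using the shoelace formula, 2A = |[7·5 − (-6)·9] + [(-6)·9 − 3·5] + [3·9 − 7·9]| = 16, so the area is 8.
Summing gcd(|Δx|,|Δy|) over the edges gives the boundary count: gcd(13,4) + gcd(9,4) + gcd(4,0) = 1+1+4 = 6.
Pick's theorem gives I = A − B/2 + 1 = 8 − 6/2 + 1 = 6, so the closed region contains I + B = 6 + 6 = 12 lattice points.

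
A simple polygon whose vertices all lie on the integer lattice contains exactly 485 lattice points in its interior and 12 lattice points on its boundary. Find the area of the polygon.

Pick's theorem states A = I + B/2 − 1, so A = 485 + 12/2 − 1 = 490.

490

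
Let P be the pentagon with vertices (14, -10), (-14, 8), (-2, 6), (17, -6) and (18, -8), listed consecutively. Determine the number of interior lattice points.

Using the shoelace formula, 2A = |[14·8 − (-14)·(-10)] + [(-14)·6 − (-2)·8] + [(-2)·(-6) − 17·6] + [17·(-8) − 18·(-6)] + [18·(-10) − 14·(-8)]| = 282, so the area is 141.
The number of boundary lattice points is Σ gcd(|Δx|,|Δy|) = gcd(28,18) + gcd(12,2) + gcd(19,12) + gcd(1,2) + gcd(4,2) = 2+2+1+1+2 = 8.
Pick's theorem gives I = A − B/2 + 1 = 141 − 8/2 + 1 = 138.

138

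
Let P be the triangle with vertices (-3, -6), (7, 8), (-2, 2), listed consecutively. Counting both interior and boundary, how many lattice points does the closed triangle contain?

37

The shoelace formula gives twice the area as |[(-3)·8 − 7·(-6)] + [7·2 − (-2)·8] + [(-2)·(-6) − (-3)·2]| = 66, so the area is 33.
Summing gcd(|Δx|,|Δy|) over the edges gives the boundary count: gcd(10,14) + gcd(9,6) + gcd(1,8) = 2+3+1 = 6.
Pick's theorem gives I = A − B/2 + 1 = 33 − 6/2 + 1 = 31, so the closed region contains I + B = 31 + 6 = 37 lattice points.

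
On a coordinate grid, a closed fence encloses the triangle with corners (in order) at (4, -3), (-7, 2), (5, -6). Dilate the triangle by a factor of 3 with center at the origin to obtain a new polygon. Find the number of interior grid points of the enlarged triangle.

118

By the shoelace formula, twice the signed area is |[4·2 − (-7)·(-3)] + [(-7)·(-6) − 5·2] + [5·(-3) − 4·(-6)]| = 28, so the area is 14.
Along each edge there are gcd(|Δx|,|Δy|)+1 lattice points, so counting each shared vertex once the boundary has gcd(11,5) + gcd(12,8) + gcd(1,3) = 1+4+1 = 6.
Scaling by 3 multiplies the area by 3² = 9 (so the new area is 126) and multiplies the boundary lattice-point count by 3, giving 18.
By Pick's theorem, the interior count of the dilated polygon is 126 − 18/2 + 1 = 118.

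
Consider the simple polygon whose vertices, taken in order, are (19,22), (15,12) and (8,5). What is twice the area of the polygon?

42

By the shoelace formula, twice the signed area is |[19·12 − 15·22] + [15·5 − 8·12] + [8·22 − 19·5]| = 42, so the area is 21.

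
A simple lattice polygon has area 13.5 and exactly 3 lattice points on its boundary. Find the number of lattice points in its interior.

13

From Pick's theorem, I = A − B/2 + 1 = 13.5 − 3/2 + 1 = 13.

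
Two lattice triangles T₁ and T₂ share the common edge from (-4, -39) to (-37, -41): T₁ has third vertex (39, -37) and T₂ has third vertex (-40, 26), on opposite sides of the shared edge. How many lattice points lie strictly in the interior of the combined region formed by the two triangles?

The union is the simple quadrilateral with vertices (-4, -39), (39, -37), (-37, -41), (-40, 26) in order.
By the shoelace formula, twice the signed area is |[(-4)·(-37) − 39·(-39)] + [39·(-41) − (-37)·(-37)] + [(-37)·26 − (-40)·(-41)] + [(-40)·(-39) − (-4)·26]| = 2237, so the area is 2237/2.
The number of boundary lattice points is Σ gcd(|Δx|,|Δy|) = gcd(43,2) + gcd(76,4) + gcd(3,67) + gcd(36,65) = 1+4+1+1 = 7.
By Pick's theorem I = A − B/2 + 1 = 2237/2 − 7/2 + 1 = 1116.

1116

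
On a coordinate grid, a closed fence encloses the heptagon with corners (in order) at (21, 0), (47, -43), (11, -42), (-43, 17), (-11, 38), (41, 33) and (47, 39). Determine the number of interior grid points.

4070

By the shoelace formula, twice the signed area is |[21·(-43) − 47·0] + [47·(-42) − 11·(-43)] + [11·17 − (-43)·(-42)] + [(-43)·38 − (-11)·17] + [(-11)·33 − 41·38] + [41·39 − 47·33] + [47·0 − 21·39]| = 8162, so the area is 4081.
Along each edge there are gcd(|Δx|,|Δy|)+1 lattice points, so counting each shared vertex once the boundary has gcd(26,43) + gcd(36,1) + gcd(54,59) + gcd(32,21) + gcd(52,5) + gcd(6,6) + gcd(26,39) = 1+1+1+1+1+6+13 = 24.
By Pick's theorem A = I + B/2 − 1, so I = 4081 − 24/2 + 1 = 4070.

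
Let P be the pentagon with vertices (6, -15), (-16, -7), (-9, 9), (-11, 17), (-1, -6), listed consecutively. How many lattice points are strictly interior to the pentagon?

Using the shoelace formula, 2A = |[6·(-7) − (-16)·(-15)] + [(-16)·9 − (-9)·(-7)] + [(-9)·17 − (-11)·9] + [(-11)·(-6) − (-1)·17] + [(-1)·(-15) − 6·(-6)]| = 409, so the area is 409/2.
Along each edge there are gcd(|Δx|,|Δy|)+1 lattice points, so counting each shared vertex once the boundary has gcd(22,8) + gcd(7,16) + gcd(2,8) + gcd(10,23) + gcd(7,9) = 2+1+2+1+1 = 7.
By Pick's theorem A = I + B/2 − 1, so I = 409/2 − 7/2 + 1 = 202.

202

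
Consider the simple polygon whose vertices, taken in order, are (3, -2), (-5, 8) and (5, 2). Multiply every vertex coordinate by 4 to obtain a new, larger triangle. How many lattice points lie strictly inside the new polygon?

405

The shoelace formula gives twice the area as |(3·8 − (-5)·(-2)) + ((-5)·2 − 5·8) + (5·(-2) − 3·2)| = 52, so the area is 26.
Summing gcd(|Δx|,|Δy|) over the edges gives the boundary count: gcd(8,10) + gcd(10,6) + gcd(2,4) = 2+2+2 = 6.
Scaling by 4 multiplies the area by 4² = 16 (so the new area is 416) and multiplies the boundary lattice-point count by 4, giving 24.
By Pick's theorem, the interior count of the dilated polygon is 416 − 24/2 + 1 = 405.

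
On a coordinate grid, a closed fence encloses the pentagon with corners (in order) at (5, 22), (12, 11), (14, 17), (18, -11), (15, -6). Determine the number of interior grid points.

97

Using the shoelace formula, 2A = |(5·11 − 12·22) + (12·17 − 14·11) + (14·(-11) − 18·17) + (18·(-6) − 15·(-11)) + (15·22 − 5·(-6))| = 202, so the area is 101.
Summing gcd(|Δx|,|Δy|) over the edges gives the boundary count: gcd(7,11) + gcd(2,6) + gcd(4,28) + gcd(3,5) + gcd(10,28) = 1+2+4+1+2 = 10.
By Pick's theorem A = I + B/2 − 1, so I = 101 − 10/2 + 1 = 97.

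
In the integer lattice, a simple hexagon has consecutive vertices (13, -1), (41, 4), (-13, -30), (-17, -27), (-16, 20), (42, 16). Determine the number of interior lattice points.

1678

Using the shoelace formula, 2A = |(13·4 − 41·(-1)) + (41·(-30) − (-13)·4) + ((-13)·(-27) − (-17)·(-30)) + ((-17)·20 − (-16)·(-27)) + ((-16)·16 − 42·20) + (42·(-1) − 13·16)| = 3362, so the area is 1681.
Summing gcd(|Δx|,|Δy|) over the edges gives the boundary count: gcd(28,5) + gcd(54,34) + gcd(4,3) + gcd(1,47) + gcd(58,4) + gcd(29,17) = 1+2+1+1+2+1 = 8.
By Pick's theorem A = I + B/2 − 1, so I = 1681 − 8/2 + 1 = 1678.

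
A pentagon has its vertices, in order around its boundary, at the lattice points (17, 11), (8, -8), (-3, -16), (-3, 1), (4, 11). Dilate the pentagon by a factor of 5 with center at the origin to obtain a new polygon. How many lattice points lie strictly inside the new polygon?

7506

Using the shoelace formula, 2A = |[17·(-8) − 8·11] + [8·(-16) − (-3)·(-8)] + [(-3)·1 − (-3)·(-16)] + [(-3)·11 − 4·1] + [4·11 − 17·11]| = 607, so the area is 607/2.
Along each edge there are gcd(|Δx|,|Δy|)+1 lattice points, so counting each shared vertex once the boundary has gcd(9,19) + gcd(11,8) + gcd(0,17) + gcd(7,10) + gcd(13,0) = 1+1+17+1+13 = 33.
Scaling by 5 multiplies the area by 5² = 25 (so the new area is 7587.5) and multiplies the boundary lattice-point count by 5, giving 165.
By Pick's theorem, the interior count of the dilated polygon is 7587.5 − 165/2 + 1 = 7506.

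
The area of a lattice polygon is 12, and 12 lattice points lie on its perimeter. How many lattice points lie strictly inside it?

7

Pick's theorem A = I + B/2 − 1 rearranges to I = A − B/2 + 1 = 12 − 12/2 + 1 = 7.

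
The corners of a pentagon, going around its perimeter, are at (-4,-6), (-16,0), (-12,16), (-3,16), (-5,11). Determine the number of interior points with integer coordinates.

The shoelace formula gives twice the area as |[(-4)·0 − (-16)·(-6)] + [(-16)·16 − (-12)·0] + [(-12)·16 − (-3)·16] + [(-3)·11 − (-5)·16] + [(-5)·(-6) − (-4)·11]| = 375, so the area is 375/2.
Along each edge there are gcd(|Δx|,|Δy|)+1 lattice points, so counting each shared vertex once the boundary has gcd(12,6) + gcd(4,16) + gcd(9,0) + gcd(2,5) + gcd(1,17) = 6+4+9+1+1 = 21.
Pick's theorem gives I = A − B/2 + 1 = 375/2 − 21/2 + 1 = 178.

178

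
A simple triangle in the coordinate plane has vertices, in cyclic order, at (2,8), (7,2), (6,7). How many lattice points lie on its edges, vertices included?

3

Summing gcd(|Δx|,|Δy|) over the edges gives the boundary count: gcd(5,6) + gcd(1,5) + gcd(4,1) = 1+1+1 = 3.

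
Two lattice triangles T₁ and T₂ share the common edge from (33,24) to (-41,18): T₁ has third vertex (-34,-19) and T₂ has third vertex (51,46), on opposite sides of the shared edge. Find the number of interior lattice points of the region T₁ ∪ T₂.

The union is the simple quadrilateral with vertices (33,24), (-34,-19), (-41,18), (51,46) in order.
The shoelace formula gives twice the area as |[33·(-19) − (-34)·24] + [(-34)·18 − (-41)·(-19)] + [(-41)·46 − 51·18] + [51·24 − 33·46]| = 4300, so the area is 2150.
The number of boundary lattice points is Σ gcd(|Δx|,|Δy|) = gcd(67,43) + gcd(7,37) + gcd(92,28) + gcd(18,22) = 1+1+4+2 = 8.
By Pick's theorem I = A − B/2 + 1 = 2150 − 8/2 + 1 = 2147.

2147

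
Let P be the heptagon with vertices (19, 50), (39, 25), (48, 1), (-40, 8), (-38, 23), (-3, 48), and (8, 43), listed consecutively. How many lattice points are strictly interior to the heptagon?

2749

Using the shoelace formula, 2A = |(19·25 − 39·50) + (39·1 − 48·25) + (48·8 − (-40)·1) + ((-40)·23 − (-38)·8) + ((-38)·48 − (-3)·23) + ((-3)·43 − 8·48) + (8·50 − 19·43)| = 5513, so the area is 5513/2.
Along each edge there are gcd(|Δx|,|Δy|)+1 lattice points, so counting each shared vertex once the boundary has gcd(20,25) + gcd(9,24) + gcd(88,7) + gcd(2,15) + gcd(35,25) + gcd(11,5) + gcd(11,7) = 5+3+1+1+5+1+1 = 17.
Pick's theorem gives I = A − B/2 + 1 = 5513/2 − 17/2 + 1 = 2749.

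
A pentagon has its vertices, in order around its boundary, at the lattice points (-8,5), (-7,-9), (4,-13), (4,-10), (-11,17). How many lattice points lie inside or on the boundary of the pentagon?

Using the shoelace formula, 2A = |[(-8)·(-9) − (-7)·5] + [(-7)·(-13) − 4·(-9)] + [4·(-10) − 4·(-13)] + [4·17 − (-11)·(-10)] + [(-11)·5 − (-8)·17]| = 285, so the area is 142.5.
Summing gcd(|Δx|,|Δy|) over the edges gives the boundary count: gcd(1,14) + gcd(11,4) + gcd(0,3) + gcd(15,27) + gcd(3,12) = 1+1+3+3+3 = 11.
Pick's theorem gives I = A − B/2 + 1 = 142.5 − 11/2 + 1 = 138, so the closed region contains I + B = 138 + 11 = 149 lattice points.

149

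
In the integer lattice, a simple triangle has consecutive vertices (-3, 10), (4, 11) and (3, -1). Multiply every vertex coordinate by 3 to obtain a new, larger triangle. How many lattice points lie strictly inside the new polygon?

By the shoelace formula, twice the signed area is |((-3)·11 − 4·10) + (4·(-1) − 3·11) + (3·10 − (-3)·(-1))| = 83, so the area is 83/2.
The number of boundary lattice points is Σ gcd(|Δx|,|Δy|) = gcd(7,1) + gcd(1,12) + gcd(6,11) = 1+1+1 = 3.
Scaling by 3 multiplies the area by 3² = 9 (so the new area is 373.5) and multiplies the boundary lattice-point count by 3, giving 9.
By Pick's theorem, the interior count of the dilated polygon is 373.5 − 9/2 + 1 = 370.

370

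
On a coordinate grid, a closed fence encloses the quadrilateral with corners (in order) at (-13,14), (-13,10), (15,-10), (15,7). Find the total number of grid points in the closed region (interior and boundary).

The shoelace formula gives twice the area as |((-13)·10 − (-13)·14) + ((-13)·(-10) − 15·10) + (15·7 − 15·(-10)) + (15·14 − (-13)·7)| = 588, so the area is 294.
Along each edge there are gcd(|Δx|,|Δy|)+1 lattice points, so counting each shared vertex once the boundary has gcd(0,4) + gcd(28,20) + gcd(0,17) + gcd(28,7) = 4+4+17+7 = 32.
Pick's theorem gives I = A − B/2 + 1 = 294 − 32/2 + 1 = 279, so the closed region contains I + B = 279 + 32 = 311 lattice points.

311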